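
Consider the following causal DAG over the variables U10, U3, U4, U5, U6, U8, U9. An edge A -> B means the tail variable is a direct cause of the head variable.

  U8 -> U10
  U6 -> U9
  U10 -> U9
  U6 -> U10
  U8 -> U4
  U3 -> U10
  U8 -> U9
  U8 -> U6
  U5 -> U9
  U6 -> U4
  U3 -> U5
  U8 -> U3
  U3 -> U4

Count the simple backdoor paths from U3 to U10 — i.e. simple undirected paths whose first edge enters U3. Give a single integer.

A backdoor path from U3 to U10 is any simple undirected path whose first edge points into U3 (i.e. leaves U3 via a parent).
Parents of U3: {U8}.
Enumerating:
  P1: U3 <- U8 -> U6 -> U10
  P2: U3 <- U8 -> U6 -> U9 <- U10
  P3: U3 <- U8 -> U4 <- U6 -> U10
  P4: U3 <- U8 -> U4 <- U6 -> U9 <- U10
  P5: U3 <- U8 -> U10
  P6: U3 <- U8 -> U9 <- U6 -> U10
  P7: U3 <- U8 -> U9 <- U10
That exhausts the simple backdoor paths. Count: 7.

7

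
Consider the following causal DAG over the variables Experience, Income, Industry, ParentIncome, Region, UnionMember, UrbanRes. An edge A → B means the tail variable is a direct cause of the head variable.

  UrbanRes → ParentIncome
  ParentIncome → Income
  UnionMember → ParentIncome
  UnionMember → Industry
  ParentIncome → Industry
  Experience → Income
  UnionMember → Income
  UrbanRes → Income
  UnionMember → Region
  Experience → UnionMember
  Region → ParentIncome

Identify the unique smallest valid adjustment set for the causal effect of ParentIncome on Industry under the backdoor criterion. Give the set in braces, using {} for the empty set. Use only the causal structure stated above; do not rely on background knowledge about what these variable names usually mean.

Variables eligible for adjustment (non-descendants of ParentIncome, excluding ParentIncome and Industry): {Experience, Region, UnionMember, UrbanRes}.
Backdoor paths from ParentIncome to Industry:
  P1: ParentIncome <- UnionMember -> Industry
  P2: ParentIncome <- UrbanRes -> Income <- Experience -> UnionMember -> Industry
  P3: ParentIncome <- UrbanRes -> Income <- UnionMember -> Industry
  P4: ParentIncome <- Region <- UnionMember -> Industry
The empty set is not sufficient: P1 (ParentIncome <- UnionMember -> Industry) has no collider blocking it and no conditioned non-collider, so it is open.
Try {UnionMember}:
  P1: blocked at fork node UnionMember ∈ conditioning set.
  P2: blocked at collider Income (neither it nor any descendant is in the conditioning set).
  P3: blocked at collider Income (neither it nor any descendant is in the conditioning set).
  P4: blocked at fork node UnionMember ∈ conditioning set.
{UnionMember} contains no descendant of ParentIncome and blocks every backdoor path.
No other singleton works — e.g. {Experience} leaves P1 open — so {UnionMember} is the unique smallest valid adjustment set.

{UnionMember}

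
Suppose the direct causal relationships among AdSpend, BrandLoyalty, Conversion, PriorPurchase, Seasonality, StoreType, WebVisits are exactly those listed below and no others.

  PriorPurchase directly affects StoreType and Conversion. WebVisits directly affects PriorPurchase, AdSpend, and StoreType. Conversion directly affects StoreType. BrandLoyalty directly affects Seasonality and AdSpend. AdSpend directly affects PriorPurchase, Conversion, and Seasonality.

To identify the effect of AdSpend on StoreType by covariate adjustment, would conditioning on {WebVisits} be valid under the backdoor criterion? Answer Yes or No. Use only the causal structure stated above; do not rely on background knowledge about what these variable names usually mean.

Yes

Backdoor paths from AdSpend to StoreType (paths whose first edge points into AdSpend):
  P1: AdSpend <- WebVisits -> PriorPurchase -> Conversion -> StoreType
  P2: AdSpend <- WebVisits -> PriorPurchase -> StoreType
  P3: AdSpend <- WebVisits -> StoreType
Condition 1 (no descendant of AdSpend in the set): holds — descendants of AdSpend are {Conversion, PriorPurchase, Seasonality, StoreType}; none are in {WebVisits}.
Condition 2 (every backdoor path blocked by {WebVisits}):
  P1: blocked at fork node WebVisits ∈ conditioning set.
  P2: blocked at fork node WebVisits ∈ conditioning set.
  P3: blocked at fork node WebVisits ∈ conditioning set.
{WebVisits} satisfies the backdoor criterion.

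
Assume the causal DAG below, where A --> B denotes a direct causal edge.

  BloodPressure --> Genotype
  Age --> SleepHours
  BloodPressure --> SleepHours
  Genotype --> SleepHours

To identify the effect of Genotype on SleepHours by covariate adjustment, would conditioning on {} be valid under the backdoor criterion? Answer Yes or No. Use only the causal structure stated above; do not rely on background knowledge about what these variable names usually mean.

No

Backdoor paths from Genotype to SleepHours (paths whose first edge points into Genotype):
  P1: Genotype <- BloodPressure -> SleepHours
Condition 1 (no descendant of Genotype in the set): holds — descendants of Genotype are {SleepHours}; none are in {}.
Condition 2 (every backdoor path blocked by {}):
  P1: open — no interior node is in the conditioning set.
{} does not satisfy the backdoor criterion.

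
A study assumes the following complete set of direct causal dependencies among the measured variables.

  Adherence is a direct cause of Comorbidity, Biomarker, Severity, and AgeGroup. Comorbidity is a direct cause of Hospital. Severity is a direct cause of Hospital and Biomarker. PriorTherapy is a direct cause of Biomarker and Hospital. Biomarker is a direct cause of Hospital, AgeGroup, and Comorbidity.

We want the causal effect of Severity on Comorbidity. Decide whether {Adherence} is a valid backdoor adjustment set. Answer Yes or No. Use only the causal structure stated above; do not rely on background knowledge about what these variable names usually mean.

Backdoor paths from Severity to Comorbidity (paths whose first edge points into Severity):
  P1: Severity <- Adherence -> Biomarker <- PriorTherapy -> Hospital <- Comorbidity
  P2: Severity <- Adherence -> Biomarker -> Comorbidity
  P3: Severity <- Adherence -> Biomarker -> Hospital <- Comorbidity
  P4: Severity <- Adherence -> Comorbidity
  P5: Severity <- Adherence -> AgeGroup <- Biomarker <- PriorTherapy -> Hospital <- Comorbidity
  P6: Severity <- Adherence -> AgeGroup <- Biomarker -> Comorbidity
  P7: Severity <- Adherence -> AgeGroup <- Biomarker -> Hospital <- Comorbidity
Condition 1 (no descendant of Severity in the set): holds — descendants of Severity are {AgeGroup, Biomarker, Comorbidity, Hospital}; none are in {Adherence}.
Condition 2 (every backdoor path blocked by {Adherence}):
  P1: blocked at fork node Adherence ∈ conditioning set.
  P2: blocked at fork node Adherence ∈ conditioning set.
  P3: blocked at fork node Adherence ∈ conditioning set.
  P4: blocked at fork node Adherence ∈ conditioning set.
  P5: blocked at fork node Adherence ∈ conditioning set.
  P6: blocked at fork node Adherence ∈ conditioning set.
  P7: blocked at fork node Adherence ∈ conditioning set.
{Adherence} satisfies the backdoor criterion.

Yes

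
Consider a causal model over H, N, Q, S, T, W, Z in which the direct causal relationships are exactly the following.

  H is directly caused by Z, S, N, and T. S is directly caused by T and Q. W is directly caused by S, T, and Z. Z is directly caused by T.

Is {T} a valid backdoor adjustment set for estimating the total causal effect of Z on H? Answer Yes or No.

Backdoor paths from Z to H (paths whose first edge points into Z):
  P1: Z <- T -> S -> H
  P2: Z <- T -> H
  P3: Z <- T -> W <- S -> H
Condition 1 (no descendant of Z in the set): holds — descendants of Z are {H, W}; none are in {T}.
Condition 2 (every backdoor path blocked by {T}):
  P1: blocked at fork node T ∈ conditioning set.
  P2: blocked at fork node T ∈ conditioning set.
  P3: blocked at fork node T ∈ conditioning set.
{T} satisfies the backdoor criterion.

Yes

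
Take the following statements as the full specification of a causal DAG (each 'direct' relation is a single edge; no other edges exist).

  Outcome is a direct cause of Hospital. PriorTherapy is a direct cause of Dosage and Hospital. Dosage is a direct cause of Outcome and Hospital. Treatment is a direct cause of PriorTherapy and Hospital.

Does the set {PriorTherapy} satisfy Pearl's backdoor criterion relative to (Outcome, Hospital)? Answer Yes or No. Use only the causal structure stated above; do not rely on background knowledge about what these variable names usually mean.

No

Backdoor paths from Outcome to Hospital (paths whose first edge points into Outcome):
  P1: Outcome <- Dosage <- PriorTherapy <- Treatment -> Hospital
  P2: Outcome <- Dosage <- PriorTherapy -> Hospital
  P3: Outcome <- Dosage -> Hospital
Condition 1 (no descendant of Outcome in the set): holds — descendants of Outcome are {Hospital}; none are in {PriorTherapy}.
Condition 2 (every backdoor path blocked by {PriorTherapy}):
  P1: blocked at chain node PriorTherapy ∈ conditioning set.
  P2: blocked at fork node PriorTherapy ∈ conditioning set.
  P3: open — no interior node is in the conditioning set.
{PriorTherapy} does not satisfy the backdoor criterion.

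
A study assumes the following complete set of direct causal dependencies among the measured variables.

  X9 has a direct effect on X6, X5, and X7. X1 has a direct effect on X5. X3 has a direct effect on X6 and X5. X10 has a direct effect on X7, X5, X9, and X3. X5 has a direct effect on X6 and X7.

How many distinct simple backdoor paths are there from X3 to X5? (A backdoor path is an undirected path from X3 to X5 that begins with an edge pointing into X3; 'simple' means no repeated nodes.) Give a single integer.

7

A backdoor path from X3 to X5 is any simple undirected path whose first edge points into X3 (i.e. leaves X3 via a parent).
Parents of X3: {X10}.
Enumerating:
  P1: X3 <- X10 -> X9 -> X5
  P2: X3 <- X10 -> X9 -> X7 <- X5
  P3: X3 <- X10 -> X9 -> X6 <- X5
  P4: X3 <- X10 -> X5
  P5: X3 <- X10 -> X7 <- X9 -> X5
  P6: X3 <- X10 -> X7 <- X9 -> X6 <- X5
  P7: X3 <- X10 -> X7 <- X5
That exhausts the simple backdoor paths. Count: 7.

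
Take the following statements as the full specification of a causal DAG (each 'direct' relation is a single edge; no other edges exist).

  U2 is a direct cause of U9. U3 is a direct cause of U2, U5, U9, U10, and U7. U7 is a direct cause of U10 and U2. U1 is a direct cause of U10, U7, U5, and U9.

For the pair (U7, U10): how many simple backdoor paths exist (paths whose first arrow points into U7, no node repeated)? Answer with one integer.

A backdoor path from U7 to U10 is any simple undirected path whose first edge points into U7 (i.e. leaves U7 via a parent).
Parents of U7: {U1, U3}.
Enumerating:
  P1: U7 <- U1 -> U9 <- U3 -> U10
  P2: U7 <- U1 -> U9 <- U2 <- U3 -> U10
  P3: U7 <- U1 -> U5 <- U3 -> U10
  P4: U7 <- U1 -> U10
  P5: U7 <- U3 -> U2 -> U9 <- U1 -> U10
  P6: U7 <- U3 -> U9 <- U1 -> U10
  P7: U7 <- U3 -> U5 <- U1 -> U10
  P8: U7 <- U3 -> U10
That exhausts the simple backdoor paths. Count: 8.

8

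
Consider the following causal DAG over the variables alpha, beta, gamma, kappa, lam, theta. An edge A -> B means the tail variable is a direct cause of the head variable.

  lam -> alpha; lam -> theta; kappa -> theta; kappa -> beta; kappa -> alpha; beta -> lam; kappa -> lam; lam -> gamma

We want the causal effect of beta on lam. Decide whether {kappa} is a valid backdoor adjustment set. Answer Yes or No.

Backdoor paths from beta to lam (paths whose first edge points into beta):
  P1: beta <- kappa -> lam
  P2: beta <- kappa -> alpha <- lam
  P3: beta <- kappa -> theta <- lam
Condition 1 (no descendant of beta in the set): holds — descendants of beta are {alpha, gamma, lam, theta}; none are in {kappa}.
Condition 2 (every backdoor path blocked by {kappa}):
  P1: blocked at fork node kappa ∈ conditioning set.
  P2: blocked at fork node kappa ∈ conditioning set.
  P3: blocked at fork node kappa ∈ conditioning set.
{kappa} satisfies the backdoor criterion.

Yes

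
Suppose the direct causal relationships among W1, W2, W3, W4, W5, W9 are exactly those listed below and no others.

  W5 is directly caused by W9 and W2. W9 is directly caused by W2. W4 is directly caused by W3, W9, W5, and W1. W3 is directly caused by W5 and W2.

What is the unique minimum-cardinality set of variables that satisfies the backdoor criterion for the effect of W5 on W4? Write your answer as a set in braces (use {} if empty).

Variables eligible for adjustment (non-descendants of W5, excluding W5 and W4): {W1, W2, W9}.
Backdoor paths from W5 to W4:
  P1: W5 <- W2 -> W9 -> W4
  P2: W5 <- W2 -> W3 -> W4
  P3: W5 <- W9 <- W2 -> W3 -> W4
  P4: W5 <- W9 -> W4
The empty set is not sufficient: P1 (W5 <- W2 -> W9 -> W4) has no collider blocking it and no conditioned non-collider, so it is open.
Try {W2, W9}:
  P1: blocked at fork node W2 ∈ conditioning set.
  P2: blocked at fork node W2 ∈ conditioning set.
  P3: blocked at chain node W9 ∈ conditioning set.
  P4: blocked at fork node W9 ∈ conditioning set.
{W2, W9} contains no descendant of W5 and blocks every backdoor path.
Every element of {W2, W9} is needed (dropping W2 leaves P2 open; dropping W9 leaves P4 open), so no proper subset is valid.
Among all size-2 subsets of the eligible variables, only {W2, W9} blocks every backdoor path, so it is the unique smallest valid adjustment set.

{W2, W9}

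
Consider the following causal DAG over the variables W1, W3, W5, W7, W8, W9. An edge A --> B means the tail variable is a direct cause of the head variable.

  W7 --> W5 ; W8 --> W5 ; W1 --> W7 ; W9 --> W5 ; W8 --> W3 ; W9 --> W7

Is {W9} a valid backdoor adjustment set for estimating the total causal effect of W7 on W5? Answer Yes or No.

Backdoor paths from W7 to W5 (paths whose first edge points into W7):
  P1: W7 <- W9 -> W5
Condition 1 (no descendant of W7 in the set): holds — descendants of W7 are {W5}; none are in {W9}.
Condition 2 (every backdoor path blocked by {W9}):
  P1: blocked at fork node W9 ∈ conditioning set.
{W9} satisfies the backdoor criterion.

Yes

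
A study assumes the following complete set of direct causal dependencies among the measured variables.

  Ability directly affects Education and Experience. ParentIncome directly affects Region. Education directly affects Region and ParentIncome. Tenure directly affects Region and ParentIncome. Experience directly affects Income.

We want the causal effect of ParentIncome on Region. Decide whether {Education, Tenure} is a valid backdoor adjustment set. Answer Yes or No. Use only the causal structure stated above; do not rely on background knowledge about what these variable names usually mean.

Yes

Backdoor paths from ParentIncome to Region (paths whose first edge points into ParentIncome):
  P1: ParentIncome <- Tenure -> Region
  P2: ParentIncome <- Education -> Region
Condition 1 (no descendant of ParentIncome in the set): holds — descendants of ParentIncome are {Region}; none are in {Education, Tenure}.
Condition 2 (every backdoor path blocked by {Education, Tenure}):
  P1: blocked at fork node Tenure ∈ conditioning set.
  P2: blocked at fork node Education ∈ conditioning set.
{Education, Tenure} satisfies the backdoor criterion.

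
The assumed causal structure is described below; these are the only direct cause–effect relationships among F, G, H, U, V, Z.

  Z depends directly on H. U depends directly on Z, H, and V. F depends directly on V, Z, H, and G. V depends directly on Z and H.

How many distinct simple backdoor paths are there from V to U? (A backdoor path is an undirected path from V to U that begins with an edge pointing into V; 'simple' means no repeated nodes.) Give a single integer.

6

A backdoor path from V to U is any simple undirected path whose first edge points into V (i.e. leaves V via a parent).
Parents of V: {H, Z}.
Enumerating:
  P1: V <- H -> Z -> U
  P2: V <- H -> F <- Z -> U
  P3: V <- H -> U
  P4: V <- Z <- H -> U
  P5: V <- Z -> F <- H -> U
  P6: V <- Z -> U
That exhausts the simple backdoor paths. Count: 6.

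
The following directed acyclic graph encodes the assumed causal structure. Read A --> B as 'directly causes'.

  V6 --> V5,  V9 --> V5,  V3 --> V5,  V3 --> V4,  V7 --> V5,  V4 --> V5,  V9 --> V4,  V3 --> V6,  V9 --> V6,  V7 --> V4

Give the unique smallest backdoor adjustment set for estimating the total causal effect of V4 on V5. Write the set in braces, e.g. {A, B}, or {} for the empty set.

{V3, V7, V9}

Variables eligible for adjustment (non-descendants of V4, excluding V4 and V5): {V3, V6, V7, V9}.
Backdoor paths from V4 to V5:
  P1: V4 <- V3 -> V6 <- V9 -> V5
  P2: V4 <- V3 -> V6 -> V5
  P3: V4 <- V3 -> V5
  P4: V4 <- V9 -> V6 <- V3 -> V5
  P5: V4 <- V9 -> V6 -> V5
  P6: V4 <- V9 -> V5
  P7: V4 <- V7 -> V5
The empty set is not sufficient: P2 (V4 <- V3 -> V6 -> V5) has no collider blocking it and no conditioned non-collider, so it is open.
Try {V3, V7, V9}:
  P1: blocked at fork node V3 ∈ conditioning set.
  P2: blocked at fork node V3 ∈ conditioning set.
  P3: blocked at fork node V3 ∈ conditioning set.
  P4: blocked at fork node V9 ∈ conditioning set.
  P5: blocked at fork node V9 ∈ conditioning set.
  P6: blocked at fork node V9 ∈ conditioning set.
  P7: blocked at fork node V7 ∈ conditioning set.
{V3, V7, V9} contains no descendant of V4 and blocks every backdoor path.
Every element of {V3, V7, V9} is needed (dropping V3 leaves P2 open; dropping V7 leaves P7 open; dropping V9 leaves P5 open), so no proper subset is valid.
Among all size-3 subsets of the eligible variables, only {V3, V7, V9} blocks every backdoor path, so it is the unique smallest valid adjustment set.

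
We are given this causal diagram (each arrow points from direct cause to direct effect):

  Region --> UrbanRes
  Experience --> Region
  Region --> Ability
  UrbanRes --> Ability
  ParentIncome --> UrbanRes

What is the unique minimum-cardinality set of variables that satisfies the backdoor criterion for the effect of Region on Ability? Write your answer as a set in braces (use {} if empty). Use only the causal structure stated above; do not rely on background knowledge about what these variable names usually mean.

Variables eligible for adjustment (non-descendants of Region, excluding Region and Ability): {Experience, ParentIncome}.
Backdoor paths from Region to Ability:
  (none)
With no backdoor paths the empty set already satisfies the criterion, and it is trivially minimal.

{}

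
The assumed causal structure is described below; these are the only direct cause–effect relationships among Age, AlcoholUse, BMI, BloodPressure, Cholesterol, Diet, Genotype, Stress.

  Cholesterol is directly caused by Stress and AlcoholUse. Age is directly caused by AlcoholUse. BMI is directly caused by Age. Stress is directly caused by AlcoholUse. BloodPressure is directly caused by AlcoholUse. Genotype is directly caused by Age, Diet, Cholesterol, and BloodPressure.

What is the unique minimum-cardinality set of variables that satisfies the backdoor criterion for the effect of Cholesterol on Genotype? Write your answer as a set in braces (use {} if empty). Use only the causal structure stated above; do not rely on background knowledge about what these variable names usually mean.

{AlcoholUse}

Variables eligible for adjustment (non-descendants of Cholesterol, excluding Cholesterol and Genotype): {Age, AlcoholUse, BMI, BloodPressure, Diet, Stress}.
Backdoor paths from Cholesterol to Genotype:
  P1: Cholesterol <- AlcoholUse -> Age -> Genotype
  P2: Cholesterol <- AlcoholUse -> BloodPressure -> Genotype
  P3: Cholesterol <- Stress <- AlcoholUse -> Age -> Genotype
  P4: Cholesterol <- Stress <- AlcoholUse -> BloodPressure -> Genotype
The empty set is not sufficient: P1 (Cholesterol <- AlcoholUse -> Age -> Genotype) has no collider blocking it and no conditioned non-collider, so it is open.
Try {AlcoholUse}:
  P1: blocked at fork node AlcoholUse ∈ conditioning set.
  P2: blocked at fork node AlcoholUse ∈ conditioning set.
  P3: blocked at fork node AlcoholUse ∈ conditioning set.
  P4: blocked at fork node AlcoholUse ∈ conditioning set.
{AlcoholUse} contains no descendant of Cholesterol and blocks every backdoor path.
No other singleton works — e.g. {Age} leaves P2 open — so {AlcoholUse} is the unique smallest valid adjustment set.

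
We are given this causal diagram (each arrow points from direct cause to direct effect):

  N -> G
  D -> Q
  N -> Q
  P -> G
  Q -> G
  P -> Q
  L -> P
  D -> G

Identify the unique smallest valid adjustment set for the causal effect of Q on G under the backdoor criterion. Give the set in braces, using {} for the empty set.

{D, N, P}

Variables eligible for adjustment (non-descendants of Q, excluding Q and G): {D, L, N, P}.
Backdoor paths from Q to G:
  P1: Q <- P -> G
  P2: Q <- N -> G
  P3: Q <- D -> G
The empty set is not sufficient: P1 (Q <- P -> G) has no collider blocking it and no conditioned non-collider, so it is open.
Try {D, N, P}:
  P1: blocked at fork node P ∈ conditioning set.
  P2: blocked at fork node N ∈ conditioning set.
  P3: blocked at fork node D ∈ conditioning set.
{D, N, P} contains no descendant of Q and blocks every backdoor path.
Every element of {D, N, P} is needed (dropping D leaves P3 open; dropping N leaves P2 open; dropping P leaves P1 open), so no proper subset is valid.
Among all size-3 subsets of the eligible variables, only {D, N, P} blocks every backdoor path, so it is the unique smallest valid adjustment set.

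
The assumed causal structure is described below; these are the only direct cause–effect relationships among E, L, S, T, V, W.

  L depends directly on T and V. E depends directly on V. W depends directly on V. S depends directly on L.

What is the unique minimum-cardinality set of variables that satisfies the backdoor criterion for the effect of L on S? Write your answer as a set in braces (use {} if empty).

Variables eligible for adjustment (non-descendants of L, excluding L and S): {E, T, V, W}.
Backdoor paths from L to S:
  (none)
With no backdoor paths the empty set already satisfies the criterion, and it is trivially minimal.

{}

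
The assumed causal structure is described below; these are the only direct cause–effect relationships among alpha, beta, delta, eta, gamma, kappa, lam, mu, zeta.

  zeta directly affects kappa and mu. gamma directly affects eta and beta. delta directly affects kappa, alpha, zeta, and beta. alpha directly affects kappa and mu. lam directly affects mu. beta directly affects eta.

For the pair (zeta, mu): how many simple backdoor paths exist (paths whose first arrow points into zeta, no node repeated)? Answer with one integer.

A backdoor path from zeta to mu is any simple undirected path whose first edge points into zeta (i.e. leaves zeta via a parent).
Parents of zeta: {delta}.
Enumerating:
  P1: zeta <- delta -> alpha -> mu
  P2: zeta <- delta -> kappa <- alpha -> mu
That exhausts the simple backdoor paths. Count: 2.

2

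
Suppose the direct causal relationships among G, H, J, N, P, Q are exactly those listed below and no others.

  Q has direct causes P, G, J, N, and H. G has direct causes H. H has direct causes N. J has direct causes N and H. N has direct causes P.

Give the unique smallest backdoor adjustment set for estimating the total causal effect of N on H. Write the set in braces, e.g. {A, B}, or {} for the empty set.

{}

Variables eligible for adjustment (non-descendants of N, excluding N and H): {P}.
Backdoor paths from N to H:
  P1: N <- P -> Q <- H
  P2: N <- P -> Q <- J <- H
  P3: N <- P -> Q <- G <- H
Each backdoor path contains an unconditioned collider, so every path is already blocked with the empty conditioning set:
  P1: blocked at collider Q (neither it nor any descendant is in the conditioning set).
  P2: blocked at collider Q (neither it nor any descendant is in the conditioning set).
  P3: blocked at collider Q (neither it nor any descendant is in the conditioning set).
The empty set is therefore the unique smallest valid set.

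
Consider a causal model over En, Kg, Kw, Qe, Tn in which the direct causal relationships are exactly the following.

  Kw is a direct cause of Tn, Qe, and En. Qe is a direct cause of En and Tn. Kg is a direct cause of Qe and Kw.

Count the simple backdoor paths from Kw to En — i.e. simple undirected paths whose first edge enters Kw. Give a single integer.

1

A backdoor path from Kw to En is any simple undirected path whose first edge points into Kw (i.e. leaves Kw via a parent).
Parents of Kw: {Kg}.
Enumerating:
  P1: Kw <- Kg -> Qe -> En
That exhausts the simple backdoor paths. Count: 1.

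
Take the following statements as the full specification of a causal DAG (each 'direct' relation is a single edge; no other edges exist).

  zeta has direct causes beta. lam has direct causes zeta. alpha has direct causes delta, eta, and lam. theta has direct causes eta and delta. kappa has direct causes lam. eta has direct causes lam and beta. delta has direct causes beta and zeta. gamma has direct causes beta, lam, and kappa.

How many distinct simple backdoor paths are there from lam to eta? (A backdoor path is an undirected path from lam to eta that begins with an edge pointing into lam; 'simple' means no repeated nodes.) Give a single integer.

6

A backdoor path from lam to eta is any simple undirected path whose first edge points into lam (i.e. leaves lam via a parent).
Parents of lam: {zeta}.
Enumerating:
  P1: lam <- zeta <- beta -> eta
  P2: lam <- zeta <- beta -> delta -> theta <- eta
  P3: lam <- zeta <- beta -> delta -> alpha <- eta
  P4: lam <- zeta -> delta <- beta -> eta
  P5: lam <- zeta -> delta -> theta <- eta
  P6: lam <- zeta -> delta -> alpha <- eta
That exhausts the simple backdoor paths. Count: 6.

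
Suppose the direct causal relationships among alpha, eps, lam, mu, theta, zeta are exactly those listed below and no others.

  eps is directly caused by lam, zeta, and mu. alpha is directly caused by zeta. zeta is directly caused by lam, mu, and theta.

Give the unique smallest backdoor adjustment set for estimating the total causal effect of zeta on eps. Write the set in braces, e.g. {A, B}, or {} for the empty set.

{lam, mu}

Variables eligible for adjustment (non-descendants of zeta, excluding zeta and eps): {lam, mu, theta}.
Backdoor paths from zeta to eps:
  P1: zeta <- mu -> eps
  P2: zeta <- lam -> eps
The empty set is not sufficient: P1 (zeta <- mu -> eps) has no collider blocking it and no conditioned non-collider, so it is open.
Try {lam, mu}:
  P1: blocked at fork node mu ∈ conditioning set.
  P2: blocked at fork node lam ∈ conditioning set.
{lam, mu} contains no descendant of zeta and blocks every backdoor path.
Every element of {lam, mu} is needed (dropping lam leaves P2 open; dropping mu leaves P1 open), so no proper subset is valid.
Among all size-2 subsets of the eligible variables, only {lam, mu} blocks every backdoor path, so it is the unique smallest valid adjustment set.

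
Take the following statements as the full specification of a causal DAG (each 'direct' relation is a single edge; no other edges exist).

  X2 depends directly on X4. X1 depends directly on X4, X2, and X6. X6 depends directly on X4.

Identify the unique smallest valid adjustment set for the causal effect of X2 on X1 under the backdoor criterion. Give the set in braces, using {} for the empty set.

{X4}

Variables eligible for adjustment (non-descendants of X2, excluding X2 and X1): {X4, X6}.
Backdoor paths from X2 to X1:
  P1: X2 <- X4 -> X6 -> X1
  P2: X2 <- X4 -> X1
The empty set is not sufficient: P1 (X2 <- X4 -> X6 -> X1) has no collider blocking it and no conditioned non-collider, so it is open.
Try {X4}:
  P1: blocked at fork node X4 ∈ conditioning set.
  P2: blocked at fork node X4 ∈ conditioning set.
{X4} contains no descendant of X2 and blocks every backdoor path.
No other singleton works — e.g. {X6} leaves P2 open — so {X4} is the unique smallest valid adjustment set.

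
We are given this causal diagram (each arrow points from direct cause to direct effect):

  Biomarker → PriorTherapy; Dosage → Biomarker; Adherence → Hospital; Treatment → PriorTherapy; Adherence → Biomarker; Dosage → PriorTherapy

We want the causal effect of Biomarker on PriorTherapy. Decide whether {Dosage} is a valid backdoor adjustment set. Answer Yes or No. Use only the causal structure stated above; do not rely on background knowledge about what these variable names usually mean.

Yes

Backdoor paths from Biomarker to PriorTherapy (paths whose first edge points into Biomarker):
  P1: Biomarker <- Dosage -> PriorTherapy
Condition 1 (no descendant of Biomarker in the set): holds — descendants of Biomarker are {PriorTherapy}; none are in {Dosage}.
Condition 2 (every backdoor path blocked by {Dosage}):
  P1: blocked at fork node Dosage ∈ conditioning set.
{Dosage} satisfies the backdoor criterion.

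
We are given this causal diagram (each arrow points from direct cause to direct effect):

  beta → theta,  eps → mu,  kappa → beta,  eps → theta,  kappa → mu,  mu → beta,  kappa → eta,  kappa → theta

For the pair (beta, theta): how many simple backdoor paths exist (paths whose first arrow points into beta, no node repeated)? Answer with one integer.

A backdoor path from beta to theta is any simple undirected path whose first edge points into beta (i.e. leaves beta via a parent).
Parents of beta: {kappa, mu}.
Enumerating:
  P1: beta <- kappa -> mu <- eps -> theta
  P2: beta <- kappa -> theta
  P3: beta <- mu <- kappa -> theta
  P4: beta <- mu <- eps -> theta
That exhausts the simple backdoor paths. Count: 4.

4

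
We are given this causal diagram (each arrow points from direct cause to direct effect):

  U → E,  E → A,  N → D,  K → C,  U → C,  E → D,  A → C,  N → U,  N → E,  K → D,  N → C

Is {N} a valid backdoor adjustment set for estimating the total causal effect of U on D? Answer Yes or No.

Yes

Backdoor paths from U to D (paths whose first edge points into U):
  P1: U <- N -> E -> A -> C <- K -> D
  P2: U <- N -> E -> D
  P3: U <- N -> C <- K -> D
  P4: U <- N -> C <- A <- E -> D
  P5: U <- N -> D
Condition 1 (no descendant of U in the set): holds — descendants of U are {A, C, D, E}; none are in {N}.
Condition 2 (every backdoor path blocked by {N}):
  P1: blocked at fork node N ∈ conditioning set.
  P2: blocked at fork node N ∈ conditioning set.
  P3: blocked at fork node N ∈ conditioning set.
  P4: blocked at fork node N ∈ conditioning set.
  P5: blocked at fork node N ∈ conditioning set.
{N} satisfies the backdoor criterion.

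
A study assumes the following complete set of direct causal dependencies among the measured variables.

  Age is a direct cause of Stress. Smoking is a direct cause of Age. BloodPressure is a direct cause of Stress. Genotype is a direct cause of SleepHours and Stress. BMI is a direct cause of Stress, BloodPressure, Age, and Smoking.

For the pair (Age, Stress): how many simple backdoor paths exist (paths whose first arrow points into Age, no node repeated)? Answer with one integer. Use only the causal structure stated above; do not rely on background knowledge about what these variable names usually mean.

A backdoor path from Age to Stress is any simple undirected path whose first edge points into Age (i.e. leaves Age via a parent).
Parents of Age: {BMI, Smoking}.
Enumerating:
  P1: Age <- BMI -> BloodPressure -> Stress
  P2: Age <- BMI -> Stress
  P3: Age <- Smoking <- BMI -> BloodPressure -> Stress
  P4: Age <- Smoking <- BMI -> Stress
That exhausts the simple backdoor paths. Count: 4.

4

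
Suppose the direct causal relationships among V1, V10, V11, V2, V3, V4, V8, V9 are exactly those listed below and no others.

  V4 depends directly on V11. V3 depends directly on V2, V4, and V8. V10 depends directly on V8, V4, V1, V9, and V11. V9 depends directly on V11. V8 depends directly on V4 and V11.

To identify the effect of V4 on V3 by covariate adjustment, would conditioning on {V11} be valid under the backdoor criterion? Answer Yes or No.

Yes

Backdoor paths from V4 to V3 (paths whose first edge points into V4):
  P1: V4 <- V11 -> V8 -> V3
  P2: V4 <- V11 -> V9 -> V10 <- V8 -> V3
  P3: V4 <- V11 -> V10 <- V8 -> V3
Condition 1 (no descendant of V4 in the set): holds — descendants of V4 are {V10, V3, V8}; none are in {V11}.
Condition 2 (every backdoor path blocked by {V11}):
  P1: blocked at fork node V11 ∈ conditioning set.
  P2: blocked at fork node V11 ∈ conditioning set.
  P3: blocked at fork node V11 ∈ conditioning set.
{V11} satisfies the backdoor criterion.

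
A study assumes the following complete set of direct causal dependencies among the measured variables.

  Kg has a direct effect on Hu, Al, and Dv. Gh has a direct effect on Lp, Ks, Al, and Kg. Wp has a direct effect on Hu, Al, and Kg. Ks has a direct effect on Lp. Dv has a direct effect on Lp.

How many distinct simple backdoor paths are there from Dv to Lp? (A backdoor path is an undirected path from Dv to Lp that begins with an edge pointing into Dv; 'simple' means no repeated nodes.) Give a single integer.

A backdoor path from Dv to Lp is any simple undirected path whose first edge points into Dv (i.e. leaves Dv via a parent).
Parents of Dv: {Kg}.
Enumerating:
  P1: Dv <- Kg <- Gh -> Ks -> Lp
  P2: Dv <- Kg <- Gh -> Lp
  P3: Dv <- Kg <- Wp -> Al <- Gh -> Ks -> Lp
  P4: Dv <- Kg <- Wp -> Al <- Gh -> Lp
  P5: Dv <- Kg -> Hu <- Wp -> Al <- Gh -> Ks -> Lp
  P6: Dv <- Kg -> Hu <- Wp -> Al <- Gh -> Lp
  P7: Dv <- Kg -> Al <- Gh -> Ks -> Lp
  P8: Dv <- Kg -> Al <- Gh -> Lp
That exhausts the simple backdoor paths. Count: 8.

8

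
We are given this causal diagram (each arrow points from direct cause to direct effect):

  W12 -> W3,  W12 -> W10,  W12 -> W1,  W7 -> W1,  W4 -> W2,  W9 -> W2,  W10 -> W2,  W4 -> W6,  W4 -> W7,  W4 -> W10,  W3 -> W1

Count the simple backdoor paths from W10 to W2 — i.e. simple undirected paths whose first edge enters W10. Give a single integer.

3

A backdoor path from W10 to W2 is any simple undirected path whose first edge points into W10 (i.e. leaves W10 via a parent).
Parents of W10: {W12, W4}.
Enumerating:
  P1: W10 <- W4 -> W2
  P2: W10 <- W12 -> W3 -> W1 <- W7 <- W4 -> W2
  P3: W10 <- W12 -> W1 <- W7 <- W4 -> W2
That exhausts the simple backdoor paths. Count: 3.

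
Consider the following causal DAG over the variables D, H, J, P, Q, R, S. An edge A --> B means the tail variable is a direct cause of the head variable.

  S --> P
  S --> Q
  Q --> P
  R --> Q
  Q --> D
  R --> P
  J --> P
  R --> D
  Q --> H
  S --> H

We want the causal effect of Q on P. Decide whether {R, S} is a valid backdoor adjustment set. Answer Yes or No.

Yes

Backdoor paths from Q to P (paths whose first edge points into Q):
  P1: Q <- R -> P
  P2: Q <- S -> P
Condition 1 (no descendant of Q in the set): holds — descendants of Q are {D, H, P}; none are in {R, S}.
Condition 2 (every backdoor path blocked by {R, S}):
  P1: blocked at fork node R ∈ conditioning set.
  P2: blocked at fork node S ∈ conditioning set.
{R, S} satisfies the backdoor criterion.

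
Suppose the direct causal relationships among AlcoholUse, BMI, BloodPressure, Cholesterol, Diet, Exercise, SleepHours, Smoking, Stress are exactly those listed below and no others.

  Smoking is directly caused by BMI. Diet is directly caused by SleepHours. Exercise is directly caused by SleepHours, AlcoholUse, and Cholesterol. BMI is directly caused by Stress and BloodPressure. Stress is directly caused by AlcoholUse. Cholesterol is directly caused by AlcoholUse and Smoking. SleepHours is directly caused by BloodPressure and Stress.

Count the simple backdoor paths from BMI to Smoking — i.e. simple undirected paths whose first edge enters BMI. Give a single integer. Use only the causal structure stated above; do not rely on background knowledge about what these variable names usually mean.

8

A backdoor path from BMI to Smoking is any simple undirected path whose first edge points into BMI (i.e. leaves BMI via a parent).
Parents of BMI: {BloodPressure, Stress}.
Enumerating:
  P1: BMI <- BloodPressure -> SleepHours <- Stress <- AlcoholUse -> Cholesterol <- Smoking
  P2: BMI <- BloodPressure -> SleepHours <- Stress <- AlcoholUse -> Exercise <- Cholesterol <- Smoking
  P3: BMI <- BloodPressure -> SleepHours -> Exercise <- AlcoholUse -> Cholesterol <- Smoking
  P4: BMI <- BloodPressure -> SleepHours -> Exercise <- Cholesterol <- Smoking
  P5: BMI <- Stress <- AlcoholUse -> Cholesterol <- Smoking
  P6: BMI <- Stress <- AlcoholUse -> Exercise <- Cholesterol <- Smoking
  P7: BMI <- Stress -> SleepHours -> Exercise <- AlcoholUse -> Cholesterol <- Smoking
  P8: BMI <- Stress -> SleepHours -> Exercise <- Cholesterol <- Smoking
That exhausts the simple backdoor paths. Count: 8.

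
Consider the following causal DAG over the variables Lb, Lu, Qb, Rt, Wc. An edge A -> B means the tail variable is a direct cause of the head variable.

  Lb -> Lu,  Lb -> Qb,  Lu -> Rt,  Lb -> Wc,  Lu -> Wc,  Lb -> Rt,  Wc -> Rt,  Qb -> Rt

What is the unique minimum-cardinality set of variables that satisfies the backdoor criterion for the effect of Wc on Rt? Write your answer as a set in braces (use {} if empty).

{Lb, Lu}

Variables eligible for adjustment (non-descendants of Wc, excluding Wc and Rt): {Lb, Lu, Qb}.
Backdoor paths from Wc to Rt:
  P1: Wc <- Lb -> Lu -> Rt
  P2: Wc <- Lb -> Qb -> Rt
  P3: Wc <- Lb -> Rt
  P4: Wc <- Lu <- Lb -> Qb -> Rt
  P5: Wc <- Lu <- Lb -> Rt
  P6: Wc <- Lu -> Rt
The empty set is not sufficient: P1 (Wc <- Lb -> Lu -> Rt) has no collider blocking it and no conditioned non-collider, so it is open.
Try {Lb, Lu}:
  P1: blocked at fork node Lb ∈ conditioning set.
  P2: blocked at fork node Lb ∈ conditioning set.
  P3: blocked at fork node Lb ∈ conditioning set.
  P4: blocked at chain node Lu ∈ conditioning set.
  P5: blocked at chain node Lu ∈ conditioning set.
  P6: blocked at fork node Lu ∈ conditioning set.
{Lb, Lu} contains no descendant of Wc and blocks every backdoor path.
Every element of {Lb, Lu} is needed (dropping Lb leaves P2 open; dropping Lu leaves P6 open), so no proper subset is valid.
Among all size-2 subsets of the eligible variables, only {Lb, Lu} blocks every backdoor path, so it is the unique smallest valid adjustment set.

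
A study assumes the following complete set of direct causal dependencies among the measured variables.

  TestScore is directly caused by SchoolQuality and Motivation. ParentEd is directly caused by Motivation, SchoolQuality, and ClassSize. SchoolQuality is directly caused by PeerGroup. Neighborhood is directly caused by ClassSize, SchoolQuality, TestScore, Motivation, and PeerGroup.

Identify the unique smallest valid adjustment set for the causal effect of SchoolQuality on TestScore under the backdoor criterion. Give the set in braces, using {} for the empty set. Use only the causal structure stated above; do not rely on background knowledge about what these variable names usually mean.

Variables eligible for adjustment (non-descendants of SchoolQuality, excluding SchoolQuality and TestScore): {ClassSize, Motivation, PeerGroup}.
Backdoor paths from SchoolQuality to TestScore:
  P1: SchoolQuality <- PeerGroup -> Neighborhood <- ClassSize -> ParentEd <- Motivation -> TestScore
  P2: SchoolQuality <- PeerGroup -> Neighborhood <- Motivation -> TestScore
  P3: SchoolQuality <- PeerGroup -> Neighborhood <- TestScore
Each backdoor path contains an unconditioned collider, so every path is already blocked with the empty conditioning set:
  P1: blocked at collider Neighborhood (neither it nor any descendant is in the conditioning set).
  P2: blocked at collider Neighborhood (neither it nor any descendant is in the conditioning set).
  P3: blocked at collider Neighborhood (neither it nor any descendant is in the conditioning set).
The empty set is therefore the unique smallest valid set.

{}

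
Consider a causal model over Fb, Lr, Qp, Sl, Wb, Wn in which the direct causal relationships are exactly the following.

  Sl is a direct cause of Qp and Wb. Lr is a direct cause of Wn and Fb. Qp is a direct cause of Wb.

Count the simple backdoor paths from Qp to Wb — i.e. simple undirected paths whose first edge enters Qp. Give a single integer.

A backdoor path from Qp to Wb is any simple undirected path whose first edge points into Qp (i.e. leaves Qp via a parent).
Parents of Qp: {Sl}.
Enumerating:
  P1: Qp <- Sl -> Wb
That exhausts the simple backdoor paths. Count: 1.

1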